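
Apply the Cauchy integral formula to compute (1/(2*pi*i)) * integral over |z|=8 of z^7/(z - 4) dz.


Step 1: f(z) = z^7, a = 4 is inside |z| = 8
Step 2: By Cauchy integral formula: (1/(2pi*i)) * integral = f(a)
Step 3: f(4) = 4^7 = 16384

16384


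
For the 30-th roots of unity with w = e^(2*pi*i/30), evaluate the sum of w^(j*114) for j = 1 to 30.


Step 1: The sum sum_{j=1}^{n} w^(k*j) equals n if n | k, else 0.
Step 2: Here n = 30, k = 114
Step 3: Does n divide k? 30 | 114 -> False
Step 4: Sum = 0

0


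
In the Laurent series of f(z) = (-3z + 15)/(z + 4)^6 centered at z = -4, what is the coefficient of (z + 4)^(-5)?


Step 1: Write the numerator in powers of (z + 4): -3z + 15 = -3(z + 4) + (-3*(-4) + 15) = -3(z + 4) + 27
Step 2: Divide by (z + 4)^6: f(z) = 27(z + 4)^(-6) - 3(z + 4)^(-5)
Step 3: This finite sum is the Laurent series of f about z = -4.
Step 4: Coefficient of (z + 4)^(-5) = coefficient of (z + 4) in the re-centred numerator = -3

-3


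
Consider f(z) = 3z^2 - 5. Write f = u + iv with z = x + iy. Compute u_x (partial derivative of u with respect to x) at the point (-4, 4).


Step 1: f(z) = 3(x+iy)^2 - 5
Step 2: u = 3(x^2 - y^2) - 5
Step 3: u_x = 6x + 0
Step 4: At (-4, 4): u_x = -24 + 0 = -24

-24


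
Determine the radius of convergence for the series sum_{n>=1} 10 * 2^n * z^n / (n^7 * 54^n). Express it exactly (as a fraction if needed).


Step 1: General term a_n = 10 * 2^n / (n^7 * 54^n)
Step 2: By the root test, |a_n|^(1/n) = 10^(1/n) * 2 / (n^(7/n) * 54) -> 2/54 as n -> infinity (since 10^(1/n) -> 1 and n^(7/n) -> 1)
Step 3: R = 1/lim|a_n|^(1/n) = 54/2 = 27

27


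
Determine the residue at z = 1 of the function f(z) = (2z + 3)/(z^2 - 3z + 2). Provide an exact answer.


Step 1: Q(z) = z^2 - 3z + 2 = (z - 1)(z - 2)
Step 2: Q'(z) = 2z - 3
Step 3: Q'(1) = -1, P(1) = 5
Step 4: Res = P(1)/Q'(1) = 5/(-1) = -5

-5


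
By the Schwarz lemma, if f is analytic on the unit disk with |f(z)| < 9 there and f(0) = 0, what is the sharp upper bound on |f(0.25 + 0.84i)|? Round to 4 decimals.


Step 1: g = f/9 maps D -> D with g(0) = 0, so by the Schwarz lemma |g(z)| <= |z|, i.e. |f(z)| <= 9|z|; this is sharp (f(z) = 9z).
Step 2: |z0|^2 = 0.25^2 + 0.84^2 = 0.7681
Step 3: |z0| = sqrt(0.7681) = 0.876413
Step 4: Best bound = 9 * |z0| = 9 * 0.876413 = 7.8877

7.8877


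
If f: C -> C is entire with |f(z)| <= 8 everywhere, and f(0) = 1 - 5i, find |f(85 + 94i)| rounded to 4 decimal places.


Step 1: By Liouville's theorem, a bounded entire function is constant.
Step 2: f(z) = f(0) = 1 - 5i for all z.
Step 3: |f(w)| = |1 - 5i| = sqrt(1 + 25)
Step 4: = 5.099

5.099


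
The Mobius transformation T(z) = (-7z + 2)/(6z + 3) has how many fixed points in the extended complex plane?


Step 1: Fixed points satisfy T(z) = z
Step 2: 6z^2 + 10z - 2 = 0
Step 3: Discriminant = 10^2 - 4*6*(-2) = 148
Step 4: Number of fixed points = 2

2


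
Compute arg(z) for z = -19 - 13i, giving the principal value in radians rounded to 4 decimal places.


Step 1: z = -19 - 13i
Step 2: arg(z) = atan2(-13, -19)
Step 3: arg(z) = -2.5415

-2.5415


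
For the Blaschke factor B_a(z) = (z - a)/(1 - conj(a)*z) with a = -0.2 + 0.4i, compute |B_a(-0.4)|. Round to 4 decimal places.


Step 1: Numerator z0 - a = -0.4 - (-0.2 + 0.4i) = -0.2 - 0.4i
Step 2: Denominator 1 - conj(a)*z0 = 1 - (-0.2 - 0.4i)*(-0.4) = 0.92 - 0.16i
Step 3: |z0 - a|^2 = (-0.2)^2 + (-0.4)^2 = 0.2; |1 - conj(a)*z0|^2 = 0.92^2 + (-0.16)^2 = 0.872
Step 4: |B_a(-0.4)| = sqrt(0.2 / 0.872) = sqrt(0.229358)
Step 5: = 0.4789

0.4789


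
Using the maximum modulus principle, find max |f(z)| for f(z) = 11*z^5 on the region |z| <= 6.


Step 1: On |z| = 6, |f(z)| = 11 * |z|^5 = 11 * 6^5
Step 2: By maximum modulus principle, maximum is on boundary.
Step 3: Maximum = 11 * 7776 = 85536

85536


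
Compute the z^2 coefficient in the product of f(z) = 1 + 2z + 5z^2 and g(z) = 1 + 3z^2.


Step 1: z^2 term in f*g comes from: (1)*(3z^2) + (2z)*(0) + (5z^2)*(1)
Step 2: = 3 + 0 + 5
Step 3: = 8

8


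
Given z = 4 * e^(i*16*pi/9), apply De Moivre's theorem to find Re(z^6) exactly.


Step 1: By De Moivre's theorem, z^6 = 4^6 * e^(i*6*16*pi/9) = 4096 * (cos(32*pi/3) + i*sin(32*pi/3))
Step 2: |z|^6 = 4^6 = 4096
Step 3: Reduce the angle mod 2*pi: 32*pi/3 - 10*pi = 2*pi/3
Step 4: cos(2*pi/3) = -1/2
Step 5: Re(z^6) = 4096 * (-1/2) = -2048

-2048


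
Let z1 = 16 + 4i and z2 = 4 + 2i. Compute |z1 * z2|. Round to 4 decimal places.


Step 1: |z1| = sqrt(16^2 + 4^2) = sqrt(272)
Step 2: |z2| = sqrt(4^2 + 2^2) = sqrt(20)
Step 3: |z1*z2| = |z1|*|z2| = sqrt(272) * sqrt(20) = sqrt(272 * 20) = sqrt(5440)
Step 4: = 73.7564

73.7564


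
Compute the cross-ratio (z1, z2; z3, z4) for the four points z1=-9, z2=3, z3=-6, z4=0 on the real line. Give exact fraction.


Step 1: (z1-z3)(z2-z4) = (-3) * 3 = -9
Step 2: (z1-z4)(z2-z3) = (-9) * 9 = -81
Step 3: Cross-ratio = 9/81 = 1/9

1/9


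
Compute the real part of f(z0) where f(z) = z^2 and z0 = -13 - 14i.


Step 1: z0 = -13 - 14i
Step 2: z0^2 = (-13)^2 - (-14)^2 + 364i
Step 3: real part = 169 - 196 = -27

-27


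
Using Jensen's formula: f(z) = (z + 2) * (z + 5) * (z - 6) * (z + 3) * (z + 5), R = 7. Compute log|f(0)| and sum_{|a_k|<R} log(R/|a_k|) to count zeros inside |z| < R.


Jensen's formula: (1/2pi)*integral log|f(Re^it)|dt = log|f(0)| + sum_{|a_k|<R} log(R/|a_k|)
Step 1: f(0) = 2 * 5 * (-6) * 3 * 5 = -900
Step 2: log|f(0)| = log|-2| + log|-5| + log|6| + log|-3| + log|-5| = 6.8024
Step 3: Zeros inside |z| < 7: -2, -5, 6, -3, -5
Step 4: Jensen sum = log(7/2) + log(7/5) + log(7/6) + log(7/3) + log(7/5) = 2.9272
Step 5: n(R) = number of terms in the Jensen sum = count of zeros inside |z| < 7 = 5

5


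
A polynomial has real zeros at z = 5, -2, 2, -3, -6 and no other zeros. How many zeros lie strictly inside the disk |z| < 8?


Step 1: Check each root:
  z = 5: |5| = 5 < 8
  z = -2: |-2| = 2 < 8
  z = 2: |2| = 2 < 8
  z = -3: |-3| = 3 < 8
  z = -6: |-6| = 6 < 8
Step 2: Count = 5

5


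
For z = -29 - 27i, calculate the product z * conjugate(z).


Step 1: conj(z) = -29 + 27i
Step 2: z * conj(z) = (-29)^2 + (-27)^2
Step 3: = 841 + 729 = 1570

1570


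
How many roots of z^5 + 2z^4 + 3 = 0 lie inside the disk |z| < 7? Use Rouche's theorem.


Step 1: On |z| = 7 the three terms have sizes |z^5| = 7^5 = 16807, |2z^4| = 2*7^4 = 4802, |3| = 3
Step 2: The dominant term is g(z) = z^5; let h(z) = 2z^4 + 3 so f = g + h
Step 3: On |z| = 7: |g| = 16807 and |h| <= 4802 + 3 = 4805
Step 4: Since 16807 > 4805, |h| < |g| on |z| = 7, so by Rouche f has the same number of zeros as g inside |z| < 7
Step 5: g(z) = z^5 has 5 zeros (all at the origin) inside |z| < 7. Answer = 5

5


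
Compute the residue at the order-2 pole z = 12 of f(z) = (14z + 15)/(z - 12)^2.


Step 1: Pole of order 2 at z = 12
Step 2: Res = lim d/dz [(z - 12)^2 * f(z)] as z -> 12
Step 3: (z - 12)^2 * f(z) = 14z + 15
Step 4: d/dz[14z + 15] = 14

14


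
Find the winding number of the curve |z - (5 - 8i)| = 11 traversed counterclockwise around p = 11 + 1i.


Step 1: Center c = (5, -8), radius = 11
Step 2: |p - c|^2 = 6^2 + 9^2 = 117
Step 3: r^2 = 121
Step 4: |p-c| < r so winding number = 1

1


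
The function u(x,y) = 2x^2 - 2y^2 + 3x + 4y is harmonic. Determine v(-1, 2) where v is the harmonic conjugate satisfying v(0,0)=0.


Step 1: v_x = -u_y = 4y - 4
Step 2: v_y = u_x = 4x + 3
Step 3: v = 4xy - 4x + 3y + C
Step 4: v(0,0) = 0 => C = 0
Step 5: v(-1, 2) = 2

2


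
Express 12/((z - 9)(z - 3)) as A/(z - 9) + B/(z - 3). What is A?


Step 1: Multiply both sides by (z - 9) and set z = 9
Step 2: A = 12 / (9 - 3)
Step 3: A = 12 / 6
Step 4: A = 2

2


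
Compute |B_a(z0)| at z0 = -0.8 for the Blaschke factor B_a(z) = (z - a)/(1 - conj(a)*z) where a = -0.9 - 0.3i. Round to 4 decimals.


Step 1: Numerator z0 - a = -0.8 - (-0.9 - 0.3i) = 0.1 + 0.3i
Step 2: Denominator 1 - conj(a)*z0 = 1 - (-0.9 + 0.3i)*(-0.8) = 0.28 + 0.24i
Step 3: |z0 - a|^2 = 0.1^2 + 0.3^2 = 0.1; |1 - conj(a)*z0|^2 = 0.28^2 + 0.24^2 = 0.136
Step 4: |B_a(-0.8)| = sqrt(0.1 / 0.136) = sqrt(0.735294)
Step 5: = 0.8575

0.8575


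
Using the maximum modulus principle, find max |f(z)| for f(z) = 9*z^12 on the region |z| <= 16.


Step 1: On |z| = 16, |f(z)| = 9 * |z|^12 = 9 * 16^12
Step 2: By maximum modulus principle, maximum is on boundary.
Step 3: Maximum = 9 * 281474976710656 = 2533274790395904

2533274790395904


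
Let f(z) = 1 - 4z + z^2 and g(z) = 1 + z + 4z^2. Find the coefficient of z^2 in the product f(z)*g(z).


Step 1: z^2 term in f*g comes from: (1)*(4z^2) + (-4z)*(z) + (z^2)*(1)
Step 2: = 4 - 4 + 1
Step 3: = 1

1


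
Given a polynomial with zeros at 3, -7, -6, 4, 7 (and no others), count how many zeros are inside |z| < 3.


Step 1: Check each root:
  z = 3: |3| = 3 >= 3
  z = -7: |-7| = 7 >= 3
  z = -6: |-6| = 6 >= 3
  z = 4: |4| = 4 >= 3
  z = 7: |7| = 7 >= 3
Step 2: Count = 0

0


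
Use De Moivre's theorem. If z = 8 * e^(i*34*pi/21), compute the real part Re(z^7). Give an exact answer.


Step 1: By De Moivre's theorem, z^7 = 8^7 * e^(i*7*34*pi/21) = 2097152 * (cos(34*pi/3) + i*sin(34*pi/3))
Step 2: |z|^7 = 8^7 = 2097152
Step 3: Reduce the angle mod 2*pi: 34*pi/3 - 10*pi = 4*pi/3
Step 4: cos(4*pi/3) = -1/2
Step 5: Re(z^7) = 2097152 * (-1/2) = -1048576

-1048576


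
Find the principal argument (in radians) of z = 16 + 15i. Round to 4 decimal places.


Step 1: z = 16 + 15i
Step 2: arg(z) = atan2(15, 16)
Step 3: arg(z) = 0.7532

0.7532


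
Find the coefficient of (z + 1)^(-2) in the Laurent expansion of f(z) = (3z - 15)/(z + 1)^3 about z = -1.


Step 1: Write the numerator in powers of (z + 1): 3z - 15 = 3(z + 1) + (3*(-1) - 15) = 3(z + 1) - 18
Step 2: Divide by (z + 1)^3: f(z) = -18(z + 1)^(-3) + 3(z + 1)^(-2)
Step 3: This finite sum is the Laurent series of f about z = -1.
Step 4: Coefficient of (z + 1)^(-2) = coefficient of (z + 1) in the re-centred numerator = 3

3


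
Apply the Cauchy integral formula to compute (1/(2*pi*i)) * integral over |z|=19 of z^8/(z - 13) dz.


Step 1: f(z) = z^8, a = 13 is inside |z| = 19
Step 2: By Cauchy integral formula: (1/(2pi*i)) * integral = f(a)
Step 3: f(13) = 13^8 = 815730721

815730721


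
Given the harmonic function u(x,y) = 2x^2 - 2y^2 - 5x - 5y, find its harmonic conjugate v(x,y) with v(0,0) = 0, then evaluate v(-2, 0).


Step 1: v_x = -u_y = 4y + 5
Step 2: v_y = u_x = 4x - 5
Step 3: v = 4xy + 5x - 5y + C
Step 4: v(0,0) = 0 => C = 0
Step 5: v(-2, 0) = -10

-10


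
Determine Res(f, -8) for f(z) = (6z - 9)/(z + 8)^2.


Step 1: Pole of order 2 at z = -8
Step 2: Res = lim d/dz [(z + 8)^2 * f(z)] as z -> -8
Step 3: (z + 8)^2 * f(z) = 6z - 9
Step 4: d/dz[6z - 9] = 6

6


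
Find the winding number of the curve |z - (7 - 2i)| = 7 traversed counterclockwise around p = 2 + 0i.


Step 1: Center c = (7, -2), radius = 7
Step 2: |p - c|^2 = (-5)^2 + 2^2 = 29
Step 3: r^2 = 49
Step 4: |p-c| < r so winding number = 1

1


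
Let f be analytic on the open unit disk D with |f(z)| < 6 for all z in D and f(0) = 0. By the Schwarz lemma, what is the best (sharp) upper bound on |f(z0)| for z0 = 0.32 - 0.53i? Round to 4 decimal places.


Step 1: g = f/6 maps D -> D with g(0) = 0, so by the Schwarz lemma |g(z)| <= |z|, i.e. |f(z)| <= 6|z|; this is sharp (f(z) = 6z).
Step 2: |z0|^2 = 0.32^2 + (-0.53)^2 = 0.3833
Step 3: |z0| = sqrt(0.3833) = 0.619112
Step 4: Best bound = 6 * |z0| = 6 * 0.619112 = 3.7147

3.7147


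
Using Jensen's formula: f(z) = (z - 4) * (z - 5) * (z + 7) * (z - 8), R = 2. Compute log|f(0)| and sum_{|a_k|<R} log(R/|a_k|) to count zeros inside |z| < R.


Jensen's formula: (1/2pi)*integral log|f(Re^it)|dt = log|f(0)| + sum_{|a_k|<R} log(R/|a_k|)
Step 1: f(0) = (-4) * (-5) * 7 * (-8) = -1120
Step 2: log|f(0)| = log|4| + log|5| + log|-7| + log|8| = 7.0211
Step 3: Zeros inside |z| < 2: none
Step 4: Jensen sum = (empty sum) = 0
Step 5: n(R) = number of terms in the Jensen sum = count of zeros inside |z| < 2 = 0

0


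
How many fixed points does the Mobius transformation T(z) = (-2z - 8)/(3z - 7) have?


Step 1: Fixed points satisfy T(z) = z
Step 2: 3z^2 - 5z + 8 = 0
Step 3: Discriminant = (-5)^2 - 4*3*8 = -71
Step 4: Number of fixed points = 2

2


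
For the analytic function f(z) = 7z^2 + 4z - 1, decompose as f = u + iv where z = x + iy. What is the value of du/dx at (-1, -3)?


Step 1: f(z) = 7(x+iy)^2 + 4(x+iy) - 1
Step 2: u = 7(x^2 - y^2) + 4x - 1
Step 3: u_x = 14x + 4
Step 4: At (-1, -3): u_x = -14 + 4 = -10

-10


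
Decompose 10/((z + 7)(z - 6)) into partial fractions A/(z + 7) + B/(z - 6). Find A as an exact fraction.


Step 1: Multiply both sides by (z + 7) and set z = -7
Step 2: A = 10 / (-7 - 6)
Step 3: A = 10 / (-13)
Step 4: A = -10/13

-10/13


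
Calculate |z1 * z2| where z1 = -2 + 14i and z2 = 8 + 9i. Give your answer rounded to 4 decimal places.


Step 1: |z1| = sqrt((-2)^2 + 14^2) = sqrt(200)
Step 2: |z2| = sqrt(8^2 + 9^2) = sqrt(145)
Step 3: |z1*z2| = |z1|*|z2| = sqrt(200) * sqrt(145) = sqrt(200 * 145) = sqrt(29000)
Step 4: = 170.2939

170.2939


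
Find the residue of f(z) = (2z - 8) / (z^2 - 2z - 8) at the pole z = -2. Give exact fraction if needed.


Step 1: Q(z) = z^2 - 2z - 8 = (z + 2)(z - 4)
Step 2: Q'(z) = 2z - 2
Step 3: Q'(-2) = -6, P(-2) = -12
Step 4: Res = P(-2)/Q'(-2) = -12/(-6) = 2

2


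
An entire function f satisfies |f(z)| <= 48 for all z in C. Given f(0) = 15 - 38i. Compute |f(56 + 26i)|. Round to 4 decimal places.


Step 1: By Liouville's theorem, a bounded entire function is constant.
Step 2: f(z) = f(0) = 15 - 38i for all z.
Step 3: |f(w)| = |15 - 38i| = sqrt(225 + 1444)
Step 4: = 40.8534

40.8534


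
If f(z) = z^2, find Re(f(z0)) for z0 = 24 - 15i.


Step 1: z0 = 24 - 15i
Step 2: z0^2 = 24^2 - (-15)^2 - 720i
Step 3: real part = 576 - 225 = 351

351


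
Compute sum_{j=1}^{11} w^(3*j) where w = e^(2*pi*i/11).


Step 1: The sum sum_{j=1}^{n} w^(k*j) equals n if n | k, else 0.
Step 2: Here n = 11, k = 3
Step 3: Does n divide k? 11 | 3 -> False
Step 4: Sum = 0

0


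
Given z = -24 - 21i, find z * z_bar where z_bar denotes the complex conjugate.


Step 1: conj(z) = -24 + 21i
Step 2: z * conj(z) = (-24)^2 + (-21)^2
Step 3: = 576 + 441 = 1017

1017


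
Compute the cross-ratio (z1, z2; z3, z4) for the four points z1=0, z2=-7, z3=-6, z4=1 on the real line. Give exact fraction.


Step 1: (z1-z3)(z2-z4) = 6 * (-8) = -48
Step 2: (z1-z4)(z2-z3) = (-1) * (-1) = 1
Step 3: Cross-ratio = -48/1 = -48

-48


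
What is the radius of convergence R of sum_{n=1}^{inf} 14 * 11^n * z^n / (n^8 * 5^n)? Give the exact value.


Step 1: General term a_n = 14 * 11^n / (n^8 * 5^n)
Step 2: By the root test, |a_n|^(1/n) = 14^(1/n) * 11 / (n^(8/n) * 5) -> 11/5 as n -> infinity (since 14^(1/n) -> 1 and n^(8/n) -> 1)
Step 3: R = 1/lim|a_n|^(1/n) = 5/11

5/11


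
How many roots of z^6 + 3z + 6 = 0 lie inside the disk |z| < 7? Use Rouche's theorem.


Step 1: On |z| = 7 the three terms have sizes |z^6| = 7^6 = 117649, |3z| = 3*7 = 21, |6| = 6
Step 2: The dominant term is g(z) = z^6; let h(z) = 3z + 6 so f = g + h
Step 3: On |z| = 7: |g| = 117649 and |h| <= 21 + 6 = 27
Step 4: Since 117649 > 27, |h| < |g| on |z| = 7, so by Rouche f has the same number of zeros as g inside |z| < 7
Step 5: g(z) = z^6 has 6 zeros (all at the origin) inside |z| < 7. Answer = 6

6


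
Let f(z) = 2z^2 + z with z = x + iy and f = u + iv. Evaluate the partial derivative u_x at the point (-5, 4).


Step 1: f(z) = 2(x+iy)^2 + (x+iy) + 0
Step 2: u = 2(x^2 - y^2) + x + 0
Step 3: u_x = 4x + 1
Step 4: At (-5, 4): u_x = -20 + 1 = -19

-19


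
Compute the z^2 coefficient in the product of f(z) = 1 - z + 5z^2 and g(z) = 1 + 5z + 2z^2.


Step 1: z^2 term in f*g comes from: (1)*(2z^2) + (-z)*(5z) + (5z^2)*(1)
Step 2: = 2 - 5 + 5
Step 3: = 2

2


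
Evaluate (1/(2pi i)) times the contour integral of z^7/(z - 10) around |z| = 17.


Step 1: f(z) = z^7, a = 10 is inside |z| = 17
Step 2: By Cauchy integral formula: (1/(2pi*i)) * integral = f(a)
Step 3: f(10) = 10^7 = 10000000

10000000


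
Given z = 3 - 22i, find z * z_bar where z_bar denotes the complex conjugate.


Step 1: conj(z) = 3 + 22i
Step 2: z * conj(z) = 3^2 + (-22)^2
Step 3: = 9 + 484 = 493

493


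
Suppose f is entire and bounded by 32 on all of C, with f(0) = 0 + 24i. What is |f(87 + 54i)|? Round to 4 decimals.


Step 1: By Liouville's theorem, a bounded entire function is constant.
Step 2: f(z) = f(0) = 0 + 24i for all z.
Step 3: |f(w)| = |0 + 24i| = sqrt(0 + 576)
Step 4: = 24.0

24.0


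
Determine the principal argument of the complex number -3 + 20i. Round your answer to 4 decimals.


Step 1: z = -3 + 20i
Step 2: arg(z) = atan2(20, -3)
Step 3: arg(z) = 1.7197

1.7197


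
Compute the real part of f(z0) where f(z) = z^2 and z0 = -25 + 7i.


Step 1: z0 = -25 + 7i
Step 2: z0^2 = (-25)^2 - 7^2 - 350i
Step 3: real part = 625 - 49 = 576

576


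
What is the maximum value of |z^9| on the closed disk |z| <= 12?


Step 1: On |z| = 12, |f(z)| = |z|^9 = 12^9
Step 2: By maximum modulus principle, maximum is on boundary.
Step 3: Maximum = 5159780352 = 5159780352

5159780352


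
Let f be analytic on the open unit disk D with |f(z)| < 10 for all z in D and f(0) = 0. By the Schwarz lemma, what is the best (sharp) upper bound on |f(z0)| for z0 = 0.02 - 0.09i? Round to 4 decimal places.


Step 1: g = f/10 maps D -> D with g(0) = 0, so by the Schwarz lemma |g(z)| <= |z|, i.e. |f(z)| <= 10|z|; this is sharp (f(z) = 10z).
Step 2: |z0|^2 = 0.02^2 + (-0.09)^2 = 0.0085
Step 3: |z0| = sqrt(0.0085) = 0.092195
Step 4: Best bound = 10 * |z0| = 10 * 0.092195 = 0.922

0.922


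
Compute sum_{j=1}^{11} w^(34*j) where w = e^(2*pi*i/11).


Step 1: The sum sum_{j=1}^{n} w^(k*j) equals n if n | k, else 0.
Step 2: Here n = 11, k = 34
Step 3: Does n divide k? 11 | 34 -> False
Step 4: Sum = 0

0


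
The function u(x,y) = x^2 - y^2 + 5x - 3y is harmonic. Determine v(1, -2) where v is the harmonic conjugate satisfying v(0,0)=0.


Step 1: v_x = -u_y = 2y + 3
Step 2: v_y = u_x = 2x + 5
Step 3: v = 2xy + 3x + 5y + C
Step 4: v(0,0) = 0 => C = 0
Step 5: v(1, -2) = -11

-11


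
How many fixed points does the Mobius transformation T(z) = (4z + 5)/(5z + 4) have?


Step 1: Fixed points satisfy T(z) = z
Step 2: 5z^2 - 5 = 0
Step 3: Discriminant = 0^2 - 4*5*(-5) = 100
Step 4: Number of fixed points = 2

2


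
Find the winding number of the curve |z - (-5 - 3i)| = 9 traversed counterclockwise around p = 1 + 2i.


Step 1: Center c = (-5, -3), radius = 9
Step 2: |p - c|^2 = 6^2 + 5^2 = 61
Step 3: r^2 = 81
Step 4: |p-c| < r so winding number = 1

1


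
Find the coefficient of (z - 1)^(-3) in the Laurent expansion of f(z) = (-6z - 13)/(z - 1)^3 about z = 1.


Step 1: Write the numerator in powers of (z - 1): -6z - 13 = -6(z - 1) + (-6*1 - 13) = -6(z - 1) - 19
Step 2: Divide by (z - 1)^3: f(z) = -19(z - 1)^(-3) - 6(z - 1)^(-2)
Step 3: This finite sum is the Laurent series of f about z = 1.
Step 4: Coefficient of (z - 1)^(-3) = -6*1 - 13 = -19

-19


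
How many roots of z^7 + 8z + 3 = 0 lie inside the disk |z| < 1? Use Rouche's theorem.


Step 1: On |z| = 1 the three terms have sizes |z^7| = 1^7 = 1, |8z| = 8*1 = 8, |3| = 3
Step 2: The dominant term is g(z) = 8z; let h(z) = z^7 + 3 so f = g + h
Step 3: On |z| = 1: |g| = 8 and |h| <= 1 + 3 = 4
Step 4: Since 8 > 4, |h| < |g| on |z| = 1, so by Rouche f has the same number of zeros as g inside |z| < 1
Step 5: g(z) = 8z has 1 zero (at the origin, multiplicity 1) inside |z| < 1. Answer = 1

1


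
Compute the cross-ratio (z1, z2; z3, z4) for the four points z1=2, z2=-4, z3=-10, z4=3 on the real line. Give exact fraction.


Step 1: (z1-z3)(z2-z4) = 12 * (-7) = -84
Step 2: (z1-z4)(z2-z3) = (-1) * 6 = -6
Step 3: Cross-ratio = 84/6 = 14

14


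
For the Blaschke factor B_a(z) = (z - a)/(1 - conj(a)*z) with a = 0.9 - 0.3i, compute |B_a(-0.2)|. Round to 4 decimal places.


Step 1: Numerator z0 - a = -0.2 - (0.9 - 0.3i) = -1.1 + 0.3i
Step 2: Denominator 1 - conj(a)*z0 = 1 - (0.9 + 0.3i)*(-0.2) = 1.18 + 0.06i
Step 3: |z0 - a|^2 = (-1.1)^2 + 0.3^2 = 1.3; |1 - conj(a)*z0|^2 = 1.18^2 + 0.06^2 = 1.396
Step 4: |B_a(-0.2)| = sqrt(1.3 / 1.396) = sqrt(0.931232)
Step 5: = 0.965

0.965


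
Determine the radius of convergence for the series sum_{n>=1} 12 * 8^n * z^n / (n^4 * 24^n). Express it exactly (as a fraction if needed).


Step 1: General term a_n = 12 * 8^n / (n^4 * 24^n)
Step 2: By the root test, |a_n|^(1/n) = 12^(1/n) * 8 / (n^(4/n) * 24) -> 8/24 as n -> infinity (since 12^(1/n) -> 1 and n^(4/n) -> 1)
Step 3: R = 1/lim|a_n|^(1/n) = 24/8 = 3

3


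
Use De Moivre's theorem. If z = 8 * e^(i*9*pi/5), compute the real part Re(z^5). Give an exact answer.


Step 1: By De Moivre's theorem, z^5 = 8^5 * e^(i*5*9*pi/5) = 32768 * (cos(9*pi) + i*sin(9*pi))
Step 2: |z|^5 = 8^5 = 32768
Step 3: Reduce the angle mod 2*pi: 9*pi - 8*pi = pi
Step 4: cos(pi) = -1
Step 5: Re(z^5) = 32768 * (-1) = -32768

-32768


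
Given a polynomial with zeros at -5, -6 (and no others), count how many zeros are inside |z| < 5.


Step 1: Check each root:
  z = -5: |-5| = 5 >= 5
  z = -6: |-6| = 6 >= 5
Step 2: Count = 0

0


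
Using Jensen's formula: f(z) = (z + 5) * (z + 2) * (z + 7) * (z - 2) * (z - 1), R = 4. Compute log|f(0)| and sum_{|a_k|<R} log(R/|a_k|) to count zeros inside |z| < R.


Jensen's formula: (1/2pi)*integral log|f(Re^it)|dt = log|f(0)| + sum_{|a_k|<R} log(R/|a_k|)
Step 1: f(0) = 5 * 2 * 7 * (-2) * (-1) = 140
Step 2: log|f(0)| = log|-5| + log|-2| + log|-7| + log|2| + log|1| = 4.9416
Step 3: Zeros inside |z| < 4: -2, 2, 1
Step 4: Jensen sum = log(4/2) + log(4/2) + log(4/1) = 2.7726
Step 5: n(R) = number of terms in the Jensen sum = count of zeros inside |z| < 4 = 3

3


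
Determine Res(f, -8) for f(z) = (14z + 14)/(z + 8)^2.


Step 1: Pole of order 2 at z = -8
Step 2: Res = lim d/dz [(z + 8)^2 * f(z)] as z -> -8
Step 3: (z + 8)^2 * f(z) = 14z + 14
Step 4: d/dz[14z + 14] = 14

14


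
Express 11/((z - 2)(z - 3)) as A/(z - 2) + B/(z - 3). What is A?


Step 1: Multiply both sides by (z - 2) and set z = 2
Step 2: A = 11 / (2 - 3)
Step 3: A = 11 / (-1)
Step 4: A = -11

-11


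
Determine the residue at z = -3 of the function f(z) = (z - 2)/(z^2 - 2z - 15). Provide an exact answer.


Step 1: Q(z) = z^2 - 2z - 15 = (z + 3)(z - 5)
Step 2: Q'(z) = 2z - 2
Step 3: Q'(-3) = -8, P(-3) = -5
Step 4: Res = P(-3)/Q'(-3) = -5/(-8) = 5/8

5/8


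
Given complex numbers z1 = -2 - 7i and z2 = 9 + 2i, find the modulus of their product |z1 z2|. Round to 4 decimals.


Step 1: |z1| = sqrt((-2)^2 + (-7)^2) = sqrt(53)
Step 2: |z2| = sqrt(9^2 + 2^2) = sqrt(85)
Step 3: |z1*z2| = |z1|*|z2| = sqrt(53) * sqrt(85) = sqrt(53 * 85) = sqrt(4505)
Step 4: = 67.1193

67.1193


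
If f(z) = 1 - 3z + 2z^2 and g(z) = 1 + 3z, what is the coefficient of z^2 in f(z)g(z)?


Step 1: z^2 term in f*g comes from: (1)*(0) + (-3z)*(3z) + (2z^2)*(1)
Step 2: = 0 - 9 + 2
Step 3: = -7

-7


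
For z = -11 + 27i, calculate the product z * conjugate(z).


Step 1: conj(z) = -11 - 27i
Step 2: z * conj(z) = (-11)^2 + 27^2
Step 3: = 121 + 729 = 850

850


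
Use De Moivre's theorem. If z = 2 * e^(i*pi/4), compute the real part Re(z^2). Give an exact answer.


Step 1: By De Moivre's theorem, z^2 = 2^2 * e^(i*2*pi/4) = 4 * (cos(pi/2) + i*sin(pi/2))
Step 2: |z|^2 = 2^2 = 4
Step 3: The angle pi/2 already lies in [0, 2*pi)
Step 4: cos(pi/2) = 0
Step 5: Re(z^2) = 4 * 0 = 0

0


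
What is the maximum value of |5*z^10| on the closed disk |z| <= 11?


Step 1: On |z| = 11, |f(z)| = 5 * |z|^10 = 5 * 11^10
Step 2: By maximum modulus principle, maximum is on boundary.
Step 3: Maximum = 5 * 25937424601 = 129687123005

129687123005


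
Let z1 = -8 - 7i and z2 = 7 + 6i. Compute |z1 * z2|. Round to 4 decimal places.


Step 1: |z1| = sqrt((-8)^2 + (-7)^2) = sqrt(113)
Step 2: |z2| = sqrt(7^2 + 6^2) = sqrt(85)
Step 3: |z1*z2| = |z1|*|z2| = sqrt(113) * sqrt(85) = sqrt(113 * 85) = sqrt(9605)
Step 4: = 98.0051

98.0051


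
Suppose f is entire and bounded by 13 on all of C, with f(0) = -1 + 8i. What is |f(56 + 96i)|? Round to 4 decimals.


Step 1: By Liouville's theorem, a bounded entire function is constant.
Step 2: f(z) = f(0) = -1 + 8i for all z.
Step 3: |f(w)| = |-1 + 8i| = sqrt(1 + 64)
Step 4: = 8.0623

8.0623


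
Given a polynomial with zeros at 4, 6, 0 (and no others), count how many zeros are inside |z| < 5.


Step 1: Check each root:
  z = 4: |4| = 4 < 5
  z = 6: |6| = 6 >= 5
  z = 0: |0| = 0 < 5
Step 2: Count = 2

2


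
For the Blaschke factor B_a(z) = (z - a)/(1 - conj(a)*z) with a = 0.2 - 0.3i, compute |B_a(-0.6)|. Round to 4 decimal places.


Step 1: Numerator z0 - a = -0.6 - (0.2 - 0.3i) = -0.8 + 0.3i
Step 2: Denominator 1 - conj(a)*z0 = 1 - (0.2 + 0.3i)*(-0.6) = 1.12 + 0.18i
Step 3: |z0 - a|^2 = (-0.8)^2 + 0.3^2 = 0.73; |1 - conj(a)*z0|^2 = 1.12^2 + 0.18^2 = 1.2868
Step 4: |B_a(-0.6)| = sqrt(0.73 / 1.2868) = sqrt(0.567299)
Step 5: = 0.7532

0.7532


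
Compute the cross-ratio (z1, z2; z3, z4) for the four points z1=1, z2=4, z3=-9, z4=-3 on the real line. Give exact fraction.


Step 1: (z1-z3)(z2-z4) = 10 * 7 = 70
Step 2: (z1-z4)(z2-z3) = 4 * 13 = 52
Step 3: Cross-ratio = 70/52 = 35/26

35/26


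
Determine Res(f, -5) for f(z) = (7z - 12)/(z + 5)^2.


Step 1: Pole of order 2 at z = -5
Step 2: Res = lim d/dz [(z + 5)^2 * f(z)] as z -> -5
Step 3: (z + 5)^2 * f(z) = 7z - 12
Step 4: d/dz[7z - 12] = 7

7


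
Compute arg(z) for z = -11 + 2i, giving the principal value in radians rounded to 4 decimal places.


Step 1: z = -11 + 2i
Step 2: arg(z) = atan2(2, -11)
Step 3: arg(z) = 2.9617

2.9617


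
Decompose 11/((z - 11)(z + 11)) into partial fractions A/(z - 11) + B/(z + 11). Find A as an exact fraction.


Step 1: Multiply both sides by (z - 11) and set z = 11
Step 2: A = 11 / (11 + 11)
Step 3: A = 11 / 22
Step 4: A = 1/2

1/2


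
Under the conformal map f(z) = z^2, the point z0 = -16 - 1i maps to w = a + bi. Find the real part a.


Step 1: z0 = -16 - 1i
Step 2: z0^2 = (-16)^2 - (-1)^2 + 32i
Step 3: real part = 256 - 1 = 255

255


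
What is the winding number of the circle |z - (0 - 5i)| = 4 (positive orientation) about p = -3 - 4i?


Step 1: Center c = (0, -5), radius = 4
Step 2: |p - c|^2 = (-3)^2 + 1^2 = 10
Step 3: r^2 = 16
Step 4: |p-c| < r so winding number = 1

1


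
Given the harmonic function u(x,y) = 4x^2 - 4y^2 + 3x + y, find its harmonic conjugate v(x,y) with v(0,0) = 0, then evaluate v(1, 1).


Step 1: v_x = -u_y = 8y - 1
Step 2: v_y = u_x = 8x + 3
Step 3: v = 8xy - x + 3y + C
Step 4: v(0,0) = 0 => C = 0
Step 5: v(1, 1) = 10

10


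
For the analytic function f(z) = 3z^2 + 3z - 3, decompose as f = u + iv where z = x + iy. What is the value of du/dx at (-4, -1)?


Step 1: f(z) = 3(x+iy)^2 + 3(x+iy) - 3
Step 2: u = 3(x^2 - y^2) + 3x - 3
Step 3: u_x = 6x + 3
Step 4: At (-4, -1): u_x = -24 + 3 = -21

-21


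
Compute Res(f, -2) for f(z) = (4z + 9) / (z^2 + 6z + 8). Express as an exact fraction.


Step 1: Q(z) = z^2 + 6z + 8 = (z + 2)(z + 4)
Step 2: Q'(z) = 2z + 6
Step 3: Q'(-2) = 2, P(-2) = 1
Step 4: Res = P(-2)/Q'(-2) = 1/2 = 1/2

1/2


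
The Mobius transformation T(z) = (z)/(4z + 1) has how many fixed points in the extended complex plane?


Step 1: Fixed points satisfy T(z) = z
Step 2: 4z^2 = 0
Step 3: Discriminant = 0^2 - 4*4*0 = 0
Step 4: Number of fixed points = 1

1


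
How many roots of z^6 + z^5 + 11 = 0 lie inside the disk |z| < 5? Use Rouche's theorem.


Step 1: On |z| = 5 the three terms have sizes |z^6| = 5^6 = 15625, |z^5| = 5^5 = 3125, |11| = 11
Step 2: The dominant term is g(z) = z^6; let h(z) = z^5 + 11 so f = g + h
Step 3: On |z| = 5: |g| = 15625 and |h| <= 3125 + 11 = 3136
Step 4: Since 15625 > 3136, |h| < |g| on |z| = 5, so by Rouche f has the same number of zeros as g inside |z| < 5
Step 5: g(z) = z^6 has 6 zeros (all at the origin) inside |z| < 5. Answer = 6

6


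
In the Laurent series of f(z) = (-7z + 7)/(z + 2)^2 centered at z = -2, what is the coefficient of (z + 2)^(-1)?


Step 1: Write the numerator in powers of (z + 2): -7z + 7 = -7(z + 2) + (-7*(-2) + 7) = -7(z + 2) + 21
Step 2: Divide by (z + 2)^2: f(z) = 21(z + 2)^(-2) - 7(z + 2)^(-1)
Step 3: This finite sum is the Laurent series of f about z = -2.
Step 4: Coefficient of (z + 2)^(-1) = coefficient of (z + 2) in the re-centred numerator = -7

-7


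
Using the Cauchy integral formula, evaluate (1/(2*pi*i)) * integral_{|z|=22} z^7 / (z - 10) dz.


Step 1: f(z) = z^7, a = 10 is inside |z| = 22
Step 2: By Cauchy integral formula: (1/(2pi*i)) * integral = f(a)
Step 3: f(10) = 10^7 = 10000000

10000000


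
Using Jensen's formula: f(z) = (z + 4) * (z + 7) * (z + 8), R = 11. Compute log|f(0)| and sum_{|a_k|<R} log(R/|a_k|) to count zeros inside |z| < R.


Jensen's formula: (1/2pi)*integral log|f(Re^it)|dt = log|f(0)| + sum_{|a_k|<R} log(R/|a_k|)
Step 1: f(0) = 4 * 7 * 8 = 224
Step 2: log|f(0)| = log|-4| + log|-7| + log|-8| = 5.4116
Step 3: Zeros inside |z| < 11: -4, -7, -8
Step 4: Jensen sum = log(11/4) + log(11/7) + log(11/8) = 1.782
Step 5: n(R) = number of terms in the Jensen sum = count of zeros inside |z| < 11 = 3

3


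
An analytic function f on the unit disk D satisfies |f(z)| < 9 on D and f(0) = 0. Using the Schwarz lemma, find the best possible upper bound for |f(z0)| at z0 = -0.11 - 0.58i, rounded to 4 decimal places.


Step 1: g = f/9 maps D -> D with g(0) = 0, so by the Schwarz lemma |g(z)| <= |z|, i.e. |f(z)| <= 9|z|; this is sharp (f(z) = 9z).
Step 2: |z0|^2 = (-0.11)^2 + (-0.58)^2 = 0.3485
Step 3: |z0| = sqrt(0.3485) = 0.590339
Step 4: Best bound = 9 * |z0| = 9 * 0.590339 = 5.313

5.313


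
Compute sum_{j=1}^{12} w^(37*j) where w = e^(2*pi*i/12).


Step 1: The sum sum_{j=1}^{n} w^(k*j) equals n if n | k, else 0.
Step 2: Here n = 12, k = 37
Step 3: Does n divide k? 12 | 37 -> False
Step 4: Sum = 0

0


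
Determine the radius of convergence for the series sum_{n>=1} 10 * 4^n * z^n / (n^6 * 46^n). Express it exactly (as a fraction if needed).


Step 1: General term a_n = 10 * 4^n / (n^6 * 46^n)
Step 2: By the root test, |a_n|^(1/n) = 10^(1/n) * 4 / (n^(6/n) * 46) -> 4/46 as n -> infinity (since 10^(1/n) -> 1 and n^(6/n) -> 1)
Step 3: R = 1/lim|a_n|^(1/n) = 46/4 = 23/2

23/2


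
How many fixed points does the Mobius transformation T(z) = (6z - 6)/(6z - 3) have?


Step 1: Fixed points satisfy T(z) = z
Step 2: 6z^2 - 9z + 6 = 0
Step 3: Discriminant = (-9)^2 - 4*6*6 = -63
Step 4: Number of fixed points = 2

2


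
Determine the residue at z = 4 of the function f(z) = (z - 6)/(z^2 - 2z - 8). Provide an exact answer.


Step 1: Q(z) = z^2 - 2z - 8 = (z - 4)(z + 2)
Step 2: Q'(z) = 2z - 2
Step 3: Q'(4) = 6, P(4) = -2
Step 4: Res = P(4)/Q'(4) = -2/6 = -1/3

-1/3


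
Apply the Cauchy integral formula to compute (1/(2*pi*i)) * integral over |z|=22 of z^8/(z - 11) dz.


Step 1: f(z) = z^8, a = 11 is inside |z| = 22
Step 2: By Cauchy integral formula: (1/(2pi*i)) * integral = f(a)
Step 3: f(11) = 11^8 = 214358881

214358881


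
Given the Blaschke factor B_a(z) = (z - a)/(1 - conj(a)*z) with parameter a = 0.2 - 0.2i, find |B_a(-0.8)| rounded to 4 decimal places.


Step 1: Numerator z0 - a = -0.8 - (0.2 - 0.2i) = -1 + 0.2i
Step 2: Denominator 1 - conj(a)*z0 = 1 - (0.2 + 0.2i)*(-0.8) = 1.16 + 0.16i
Step 3: |z0 - a|^2 = (-1)^2 + 0.2^2 = 1.04; |1 - conj(a)*z0|^2 = 1.16^2 + 0.16^2 = 1.3712
Step 4: |B_a(-0.8)| = sqrt(1.04 / 1.3712) = sqrt(0.75846)
Step 5: = 0.8709

0.8709


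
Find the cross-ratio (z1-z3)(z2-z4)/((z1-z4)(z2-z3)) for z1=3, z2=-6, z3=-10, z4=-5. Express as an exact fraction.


Step 1: (z1-z3)(z2-z4) = 13 * (-1) = -13
Step 2: (z1-z4)(z2-z3) = 8 * 4 = 32
Step 3: Cross-ratio = -13/32 = -13/32

-13/32


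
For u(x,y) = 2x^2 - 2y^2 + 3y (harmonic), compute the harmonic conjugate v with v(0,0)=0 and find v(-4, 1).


Step 1: v_x = -u_y = 4y - 3
Step 2: v_y = u_x = 4x + 0
Step 3: v = 4xy - 3x + C
Step 4: v(0,0) = 0 => C = 0
Step 5: v(-4, 1) = -4

-4


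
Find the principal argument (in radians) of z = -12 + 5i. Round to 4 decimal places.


Step 1: z = -12 + 5i
Step 2: arg(z) = atan2(5, -12)
Step 3: arg(z) = 2.7468

2.7468


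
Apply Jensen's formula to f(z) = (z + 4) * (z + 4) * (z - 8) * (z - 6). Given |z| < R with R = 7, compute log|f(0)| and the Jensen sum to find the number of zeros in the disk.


Jensen's formula: (1/2pi)*integral log|f(Re^it)|dt = log|f(0)| + sum_{|a_k|<R} log(R/|a_k|)
Step 1: f(0) = 4 * 4 * (-8) * (-6) = 768
Step 2: log|f(0)| = log|-4| + log|-4| + log|8| + log|6| = 6.6438
Step 3: Zeros inside |z| < 7: -4, -4, 6
Step 4: Jensen sum = log(7/4) + log(7/4) + log(7/6) = 1.2734
Step 5: n(R) = number of terms in the Jensen sum = count of zeros inside |z| < 7 = 3

3


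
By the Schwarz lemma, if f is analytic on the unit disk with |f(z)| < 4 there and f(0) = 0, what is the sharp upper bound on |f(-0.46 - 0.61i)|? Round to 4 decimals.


Step 1: g = f/4 maps D -> D with g(0) = 0, so by the Schwarz lemma |g(z)| <= |z|, i.e. |f(z)| <= 4|z|; this is sharp (f(z) = 4z).
Step 2: |z0|^2 = (-0.46)^2 + (-0.61)^2 = 0.5837
Step 3: |z0| = sqrt(0.5837) = 0.764003
Step 4: Best bound = 4 * |z0| = 4 * 0.764003 = 3.056

3.056


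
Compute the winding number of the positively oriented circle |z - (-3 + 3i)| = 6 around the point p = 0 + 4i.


Step 1: Center c = (-3, 3), radius = 6
Step 2: |p - c|^2 = 3^2 + 1^2 = 10
Step 3: r^2 = 36
Step 4: |p-c| < r so winding number = 1

1


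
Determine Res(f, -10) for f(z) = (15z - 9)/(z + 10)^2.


Step 1: Pole of order 2 at z = -10
Step 2: Res = lim d/dz [(z + 10)^2 * f(z)] as z -> -10
Step 3: (z + 10)^2 * f(z) = 15z - 9
Step 4: d/dz[15z - 9] = 15

15


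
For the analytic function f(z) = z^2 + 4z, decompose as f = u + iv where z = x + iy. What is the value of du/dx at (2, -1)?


Step 1: f(z) = (x+iy)^2 + 4(x+iy) + 0
Step 2: u = (x^2 - y^2) + 4x + 0
Step 3: u_x = 2x + 4
Step 4: At (2, -1): u_x = 4 + 4 = 8

8


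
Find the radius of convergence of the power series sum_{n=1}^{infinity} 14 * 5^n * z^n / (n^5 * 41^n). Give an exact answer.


Step 1: General term a_n = 14 * 5^n / (n^5 * 41^n)
Step 2: By the root test, |a_n|^(1/n) = 14^(1/n) * 5 / (n^(5/n) * 41) -> 5/41 as n -> infinity (since 14^(1/n) -> 1 and n^(5/n) -> 1)
Step 3: R = 1/lim|a_n|^(1/n) = 41/5

41/5


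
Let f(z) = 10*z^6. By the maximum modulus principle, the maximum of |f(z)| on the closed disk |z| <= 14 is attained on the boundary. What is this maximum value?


Step 1: On |z| = 14, |f(z)| = 10 * |z|^6 = 10 * 14^6
Step 2: By maximum modulus principle, maximum is on boundary.
Step 3: Maximum = 10 * 7529536 = 75295360

75295360


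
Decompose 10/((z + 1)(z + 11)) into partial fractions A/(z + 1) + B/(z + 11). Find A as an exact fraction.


Step 1: Multiply both sides by (z + 1) and set z = -1
Step 2: A = 10 / (-1 + 11)
Step 3: A = 10 / 10
Step 4: A = 1

1


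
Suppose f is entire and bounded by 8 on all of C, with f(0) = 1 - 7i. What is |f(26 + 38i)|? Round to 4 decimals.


Step 1: By Liouville's theorem, a bounded entire function is constant.
Step 2: f(z) = f(0) = 1 - 7i for all z.
Step 3: |f(w)| = |1 - 7i| = sqrt(1 + 49)
Step 4: = 7.0711

7.0711


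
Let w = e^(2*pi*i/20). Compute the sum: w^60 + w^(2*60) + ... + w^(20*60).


Step 1: The sum sum_{j=1}^{n} w^(k*j) equals n if n | k, else 0.
Step 2: Here n = 20, k = 60
Step 3: Does n divide k? 20 | 60 -> True
Step 4: Sum = 20

20


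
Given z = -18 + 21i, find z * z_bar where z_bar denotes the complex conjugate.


Step 1: conj(z) = -18 - 21i
Step 2: z * conj(z) = (-18)^2 + 21^2
Step 3: = 324 + 441 = 765

765


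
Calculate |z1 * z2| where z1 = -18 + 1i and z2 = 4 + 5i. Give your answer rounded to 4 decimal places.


Step 1: |z1| = sqrt((-18)^2 + 1^2) = sqrt(325)
Step 2: |z2| = sqrt(4^2 + 5^2) = sqrt(41)
Step 3: |z1*z2| = |z1|*|z2| = sqrt(325) * sqrt(41) = sqrt(325 * 41) = sqrt(13325)
Step 4: = 115.434

115.434


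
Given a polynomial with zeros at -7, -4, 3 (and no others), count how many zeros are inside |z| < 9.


Step 1: Check each root:
  z = -7: |-7| = 7 < 9
  z = -4: |-4| = 4 < 9
  z = 3: |3| = 3 < 9
Step 2: Count = 3

3


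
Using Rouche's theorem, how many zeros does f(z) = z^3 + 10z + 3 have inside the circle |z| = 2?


Step 1: On |z| = 2 the three terms have sizes |z^3| = 2^3 = 8, |10z| = 10*2 = 20, |3| = 3
Step 2: The dominant term is g(z) = 10z; let h(z) = z^3 + 3 so f = g + h
Step 3: On |z| = 2: |g| = 20 and |h| <= 8 + 3 = 11
Step 4: Since 20 > 11, |h| < |g| on |z| = 2, so by Rouche f has the same number of zeros as g inside |z| < 2
Step 5: g(z) = 10z has 1 zero (at the origin, multiplicity 1) inside |z| < 2. Answer = 1

1


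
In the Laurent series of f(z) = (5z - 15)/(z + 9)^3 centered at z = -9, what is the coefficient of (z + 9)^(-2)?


Step 1: Write the numerator in powers of (z + 9): 5z - 15 = 5(z + 9) + (5*(-9) - 15) = 5(z + 9) - 60
Step 2: Divide by (z + 9)^3: f(z) = -60(z + 9)^(-3) + 5(z + 9)^(-2)
Step 3: This finite sum is the Laurent series of f about z = -9.
Step 4: Coefficient of (z + 9)^(-2) = coefficient of (z + 9) in the re-centred numerator = 5

5


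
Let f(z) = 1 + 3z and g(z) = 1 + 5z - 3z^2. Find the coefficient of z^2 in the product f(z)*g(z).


Step 1: z^2 term in f*g comes from: (1)*(-3z^2) + (3z)*(5z) + (0)*(1)
Step 2: = -3 + 15 + 0
Step 3: = 12

12


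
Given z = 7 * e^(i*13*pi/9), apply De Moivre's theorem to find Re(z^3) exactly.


Step 1: By De Moivre's theorem, z^3 = 7^3 * e^(i*3*13*pi/9) = 343 * (cos(13*pi/3) + i*sin(13*pi/3))
Step 2: |z|^3 = 7^3 = 343
Step 3: Reduce the angle mod 2*pi: 13*pi/3 - 4*pi = pi/3
Step 4: cos(pi/3) = 1/2
Step 5: Re(z^3) = 343 * 1/2 = 343/2

343/2


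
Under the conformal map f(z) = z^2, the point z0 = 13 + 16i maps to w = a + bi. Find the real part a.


Step 1: z0 = 13 + 16i
Step 2: z0^2 = 13^2 - 16^2 + 416i
Step 3: real part = 169 - 256 = -87

-87


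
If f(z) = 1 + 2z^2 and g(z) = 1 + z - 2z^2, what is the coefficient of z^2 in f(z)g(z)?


Step 1: z^2 term in f*g comes from: (1)*(-2z^2) + (0)*(z) + (2z^2)*(1)
Step 2: = -2 + 0 + 2
Step 3: = 0

0


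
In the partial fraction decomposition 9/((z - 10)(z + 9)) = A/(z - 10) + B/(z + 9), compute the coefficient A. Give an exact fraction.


Step 1: Multiply both sides by (z - 10) and set z = 10
Step 2: A = 9 / (10 + 9)
Step 3: A = 9 / 19
Step 4: A = 9/19

9/19


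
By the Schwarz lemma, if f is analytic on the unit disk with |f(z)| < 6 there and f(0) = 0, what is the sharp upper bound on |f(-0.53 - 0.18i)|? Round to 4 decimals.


Step 1: g = f/6 maps D -> D with g(0) = 0, so by the Schwarz lemma |g(z)| <= |z|, i.e. |f(z)| <= 6|z|; this is sharp (f(z) = 6z).
Step 2: |z0|^2 = (-0.53)^2 + (-0.18)^2 = 0.3133
Step 3: |z0| = sqrt(0.3133) = 0.559732
Step 4: Best bound = 6 * |z0| = 6 * 0.559732 = 3.3584

3.3584


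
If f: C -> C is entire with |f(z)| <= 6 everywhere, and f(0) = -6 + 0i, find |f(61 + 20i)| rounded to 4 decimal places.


Step 1: By Liouville's theorem, a bounded entire function is constant.
Step 2: f(z) = f(0) = -6 + 0i for all z.
Step 3: |f(w)| = |-6 + 0i| = sqrt(36 + 0)
Step 4: = 6.0

6.0


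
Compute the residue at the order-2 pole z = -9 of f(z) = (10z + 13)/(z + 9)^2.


Step 1: Pole of order 2 at z = -9
Step 2: Res = lim d/dz [(z + 9)^2 * f(z)] as z -> -9
Step 3: (z + 9)^2 * f(z) = 10z + 13
Step 4: d/dz[10z + 13] = 10

10


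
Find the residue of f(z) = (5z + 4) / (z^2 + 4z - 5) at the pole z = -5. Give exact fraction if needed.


Step 1: Q(z) = z^2 + 4z - 5 = (z + 5)(z - 1)
Step 2: Q'(z) = 2z + 4
Step 3: Q'(-5) = -6, P(-5) = -21
Step 4: Res = P(-5)/Q'(-5) = -21/(-6) = 7/2

7/2


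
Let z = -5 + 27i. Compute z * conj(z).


Step 1: conj(z) = -5 - 27i
Step 2: z * conj(z) = (-5)^2 + 27^2
Step 3: = 25 + 729 = 754

754
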